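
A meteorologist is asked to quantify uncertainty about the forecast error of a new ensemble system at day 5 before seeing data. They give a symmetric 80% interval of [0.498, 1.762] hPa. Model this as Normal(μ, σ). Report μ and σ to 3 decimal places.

μ = 1.130, σ = 0.493

A symmetric 80% interval runs μ ± z·σ with z = 1.282.
Half-width = 0.632, so σ = 0.632/1.282 = 0.493.
μ is the interval midpoint, 1.130.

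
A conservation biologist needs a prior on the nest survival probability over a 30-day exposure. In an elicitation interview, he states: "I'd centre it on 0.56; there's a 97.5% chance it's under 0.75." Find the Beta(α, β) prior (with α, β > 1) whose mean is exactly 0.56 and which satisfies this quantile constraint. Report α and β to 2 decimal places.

With mean 0.56 fixed, write α = 0.56s, β = 0.44s where s = α+β.
Need P(θ < 0.75) = 0.975 under Beta(0.56s, 0.44s). Normal approximation: (q−m)/√(m(1−m)/s) ≈ z_{0.975} = 1.96, so s ≈ 0.56·0.44·(1.96)²/(0.75−0.56)² = 26.2.
At s = 26.2: P(θ<0.75) ≈ 0.981. Adjusting to match 0.975 gives s ≈ 23.43.
So α = 0.56·23.43 ≈ 13.12, β = 0.44·23.43 ≈ 10.31.

α ≈ 13.12, β ≈ 10.31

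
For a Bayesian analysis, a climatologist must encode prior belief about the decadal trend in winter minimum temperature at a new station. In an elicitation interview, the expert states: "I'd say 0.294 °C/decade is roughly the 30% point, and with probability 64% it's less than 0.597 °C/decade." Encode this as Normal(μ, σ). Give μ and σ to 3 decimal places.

For Normal(μ,σ), the p-quantile is μ + z_p·σ. Here z_{0.3} = -0.5244, z_{0.64} = 0.3585.
So 0.294 = μ − 0.5244σ and 0.597 = μ + 0.3585σ.
Subtracting: σ = (0.597 − 0.294)/(0.3585 − (-0.5244)) = 0.343.
Then μ = 0.294 − (-0.5244)·0.343 = 0.474.

μ = 0.474, σ = 0.343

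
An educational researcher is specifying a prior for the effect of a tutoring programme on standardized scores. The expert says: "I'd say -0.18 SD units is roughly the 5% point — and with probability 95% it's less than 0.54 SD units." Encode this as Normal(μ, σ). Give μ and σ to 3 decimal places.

The p-quantile of Normal(μ,σ) is μ + z_p·σ, with z_{0.05} = -1.645 and z_{0.95} = 1.645.
Eliminate σ: μ = (z₂·x₁ − z₁·x₂)/(z₂ − z₁) = (1.645·-0.18 − (-1.645)·0.54)/3.29 = 0.180.
Then σ = (x₂ − x₁)/(z₂ − z₁) = (0.54 − -0.18)/3.29 = 0.219.

μ = 0.180, σ = 0.219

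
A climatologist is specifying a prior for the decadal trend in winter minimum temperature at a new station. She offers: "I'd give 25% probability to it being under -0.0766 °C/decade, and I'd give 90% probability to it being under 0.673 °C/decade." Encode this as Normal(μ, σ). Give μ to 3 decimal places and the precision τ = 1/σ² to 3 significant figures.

μ = 0.182, τ = 6.81

For Normal(μ,σ), the p-quantile is μ + z_p·σ. Here z_{0.25} = -0.6745, z_{0.9} = 1.282.
So -0.0766 = μ − 0.6745σ and 0.673 = μ + 1.282σ.
Subtracting: σ = (0.673 − -0.0766)/(1.282 − (-0.6745)) = 0.383.
Then μ = -0.0766 − (-0.6745)·0.383 = 0.182.
Precision τ = 1/σ² = 1/0.3832² = 6.81.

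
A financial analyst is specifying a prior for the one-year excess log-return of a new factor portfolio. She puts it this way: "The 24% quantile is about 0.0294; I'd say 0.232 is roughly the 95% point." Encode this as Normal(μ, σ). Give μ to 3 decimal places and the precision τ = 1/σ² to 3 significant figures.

μ = 0.090, τ = 135

For Normal(μ,σ), the p-quantile is μ + z_p·σ. Here z_{0.24} = -0.7063, z_{0.95} = 1.645.
So 0.0294 = μ − 0.7063σ and 0.232 = μ + 1.645σ.
Subtracting: σ = (0.232 − 0.0294)/(1.645 − (-0.7063)) = 0.086.
Then μ = 0.0294 − (-0.7063)·0.086 = 0.090.
Precision τ = 1/σ² = 1/0.08617² = 135.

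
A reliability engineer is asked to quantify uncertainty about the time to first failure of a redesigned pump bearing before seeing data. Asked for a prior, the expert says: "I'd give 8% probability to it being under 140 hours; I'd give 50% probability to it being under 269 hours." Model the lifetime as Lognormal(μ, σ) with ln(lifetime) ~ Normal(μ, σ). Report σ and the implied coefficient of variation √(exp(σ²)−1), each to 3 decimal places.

If T ~ Lognormal(μ,σ) then ln T ~ Normal(μ,σ), so the p-quantile of ln T is μ + z_p·σ.
ln(140) = 4.942 and ln(269) = 5.595; z_{0.08} = -1.405, z_{0.5} = 0.
σ = (5.595 − 4.942)/(0 − (-1.405)) = 0.465.
μ = 4.942 − (-1.405)·0.465 = 5.595.
CV = √(exp(σ²)−1) = √(exp(0.2160)−1) = 0.491.

σ ≈ 0.465, CV ≈ 0.491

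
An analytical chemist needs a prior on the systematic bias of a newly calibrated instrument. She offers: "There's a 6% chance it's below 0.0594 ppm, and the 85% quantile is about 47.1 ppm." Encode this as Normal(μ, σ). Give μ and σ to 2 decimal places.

μ = 28.28, σ = 18.15

For Normal(μ,σ), the p-quantile is μ + z_p·σ. Here z_{0.06} = -1.555, z_{0.85} = 1.036.
So 0.0594 = μ − 1.555σ and 47.1 = μ + 1.036σ.
Subtracting: σ = (47.1 − 0.0594)/(1.036 − (-1.555)) = 18.15.
Then μ = 0.0594 − (-1.555)·18.15 = 28.28.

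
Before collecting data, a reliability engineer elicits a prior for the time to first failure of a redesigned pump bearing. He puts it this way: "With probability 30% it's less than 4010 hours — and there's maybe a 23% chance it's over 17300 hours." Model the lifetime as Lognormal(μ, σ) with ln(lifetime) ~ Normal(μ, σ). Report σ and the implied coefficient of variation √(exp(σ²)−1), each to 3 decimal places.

If T ~ Lognormal(μ,σ) then ln T ~ Normal(μ,σ), so the p-quantile of ln T is μ + z_p·σ.
ln(4010) = 8.297 and ln(17300) = 9.758; z_{0.3} = -0.5244, z_{0.77} = 0.7388.
σ = (9.758 − 8.297)/(0.7388 − (-0.5244)) = 1.157.
μ = 8.297 − (-0.5244)·1.157 = 8.903.
CV = √(exp(σ²)−1) = √(exp(1.3393)−1) = 1.678.

σ ≈ 1.157, CV ≈ 1.678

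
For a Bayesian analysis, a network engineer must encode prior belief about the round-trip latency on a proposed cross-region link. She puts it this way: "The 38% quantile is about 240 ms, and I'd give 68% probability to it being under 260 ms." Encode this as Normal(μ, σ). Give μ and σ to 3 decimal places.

μ = 247.902, σ = 25.867

The p-quantile of Normal(μ,σ) is μ + z_p·σ, with z_{0.38} = -0.3055 and z_{0.68} = 0.4677.
Eliminate σ: μ = (z₂·x₁ − z₁·x₂)/(z₂ − z₁) = (0.4677·240 − (-0.3055)·260)/0.7732 = 247.902.
Then σ = (x₂ − x₁)/(z₂ − z₁) = (260 − 240)/0.7732 = 25.867.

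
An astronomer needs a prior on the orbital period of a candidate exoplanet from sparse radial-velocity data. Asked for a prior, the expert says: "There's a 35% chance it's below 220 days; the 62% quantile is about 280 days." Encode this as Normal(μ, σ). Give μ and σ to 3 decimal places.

The p-quantile of Normal(μ,σ) is μ + z_p·σ, with z_{0.35} = -0.3853 and z_{0.62} = 0.3055.
Eliminate σ: μ = (z₂·x₁ − z₁·x₂)/(z₂ − z₁) = (0.3055·220 − (-0.3853)·280)/0.6908 = 253.467.
Then σ = (x₂ − x₁)/(z₂ − z₁) = (280 − 220)/0.6908 = 86.856.

μ = 253.467, σ = 86.856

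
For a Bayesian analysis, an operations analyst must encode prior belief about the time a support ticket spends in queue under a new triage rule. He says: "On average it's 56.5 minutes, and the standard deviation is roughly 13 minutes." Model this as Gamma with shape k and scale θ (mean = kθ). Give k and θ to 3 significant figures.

For Gamma(k, scale θ): mean = kθ, variance = kθ², so CV = 1/√k.
CV = SD/mean = 13/56.5 = 0.2301, hence k = 1/CV² = 18.9.
Then θ = mean/k = 56.5/18.9 = 2.99.

k ≈ 18.9, θ ≈ 2.99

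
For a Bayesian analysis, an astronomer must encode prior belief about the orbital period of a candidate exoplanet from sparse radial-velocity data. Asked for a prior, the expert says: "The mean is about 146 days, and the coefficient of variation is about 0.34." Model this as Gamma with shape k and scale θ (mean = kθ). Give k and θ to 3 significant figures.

k ≈ 8.65, θ ≈ 16.9

For Gamma(k, scale θ): mean = kθ, variance = kθ², so CV = 1/√k.
CV = 0.34, hence k = 1/CV² = 8.65.
Then θ = mean/k = 146/8.65 = 16.9.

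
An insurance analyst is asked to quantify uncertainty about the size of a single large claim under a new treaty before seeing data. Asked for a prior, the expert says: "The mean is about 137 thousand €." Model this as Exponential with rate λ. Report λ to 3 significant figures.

λ ≈ 0.0073

Exponential mean = 1/λ, so λ = 1/137.0 = 0.0073.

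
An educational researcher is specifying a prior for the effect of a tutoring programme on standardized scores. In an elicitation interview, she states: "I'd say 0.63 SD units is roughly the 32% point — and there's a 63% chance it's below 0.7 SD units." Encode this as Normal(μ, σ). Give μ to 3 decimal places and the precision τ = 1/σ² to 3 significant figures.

For Normal(μ,σ), the p-quantile is μ + z_p·σ. Here z_{0.32} = -0.4677, z_{0.63} = 0.3319.
So 0.63 = μ − 0.4677σ and 0.7 = μ + 0.3319σ.
Subtracting: σ = (0.7 − 0.63)/(0.3319 − (-0.4677)) = 0.088.
Then μ = 0.63 − (-0.4677)·0.088 = 0.671.
Precision τ = 1/σ² = 1/0.08755² = 130.

μ = 0.671, τ = 130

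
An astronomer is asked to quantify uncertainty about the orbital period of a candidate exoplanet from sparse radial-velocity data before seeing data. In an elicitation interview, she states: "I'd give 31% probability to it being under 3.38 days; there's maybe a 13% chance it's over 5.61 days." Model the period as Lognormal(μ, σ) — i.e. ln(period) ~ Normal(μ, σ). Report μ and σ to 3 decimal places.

If T ~ Lognormal(μ,σ) then ln T ~ Normal(μ,σ), so the p-quantile of ln T is μ + z_p·σ.
ln(3.38) = 1.218 and ln(5.61) = 1.725; z_{0.31} = -0.4959, z_{0.87} = 1.126.
σ = (1.725 − 1.218)/(1.126 − (-0.4959)) = 0.312.
μ = 1.218 − (-0.4959)·0.312 = 1.373.

μ ≈ 1.373, σ ≈ 0.312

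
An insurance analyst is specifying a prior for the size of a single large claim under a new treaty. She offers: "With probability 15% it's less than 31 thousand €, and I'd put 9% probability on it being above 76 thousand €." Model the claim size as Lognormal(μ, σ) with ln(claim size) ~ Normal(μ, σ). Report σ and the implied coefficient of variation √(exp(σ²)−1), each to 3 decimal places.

σ ≈ 0.377, CV ≈ 0.391

If T ~ Lognormal(μ,σ) then ln T ~ Normal(μ,σ), so the p-quantile of ln T is μ + z_p·σ.
ln(31) = 3.434 and ln(76) = 4.331; z_{0.15} = -1.036, z_{0.91} = 1.341.
σ = (4.331 − 3.434)/(1.341 − (-1.036)) = 0.377.
μ = 3.434 − (-1.036)·0.377 = 3.825.
CV = √(exp(σ²)−1) = √(exp(0.1423)−1) = 0.391.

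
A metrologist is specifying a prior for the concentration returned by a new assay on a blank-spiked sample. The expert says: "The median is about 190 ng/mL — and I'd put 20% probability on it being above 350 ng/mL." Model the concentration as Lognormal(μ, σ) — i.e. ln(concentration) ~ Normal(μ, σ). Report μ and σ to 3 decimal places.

μ ≈ 5.247, σ ≈ 0.726

If T ~ Lognormal(μ,σ) then ln T ~ Normal(μ,σ), so the p-quantile of ln T is μ + z_p·σ.
ln(190) = 5.247 and ln(350) = 5.858; z_{0.5} = 0, z_{0.8} = 0.8416.
σ = (5.858 − 5.247)/(0.8416 − (0)) = 0.726.
μ = 5.247 − (0)·0.726 = 5.247.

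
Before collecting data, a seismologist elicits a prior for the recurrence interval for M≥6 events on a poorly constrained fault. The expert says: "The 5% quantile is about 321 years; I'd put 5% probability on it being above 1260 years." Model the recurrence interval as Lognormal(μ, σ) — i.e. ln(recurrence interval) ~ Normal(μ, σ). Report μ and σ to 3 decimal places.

If T ~ Lognormal(μ,σ) then ln T ~ Normal(μ,σ), so the p-quantile of ln T is μ + z_p·σ.
ln(321) = 5.771 and ln(1260) = 7.139; z_{0.05} = -1.645, z_{0.95} = 1.645.
σ = (7.139 − 5.771)/(1.645 − (-1.645)) = 0.416.
μ = 5.771 − (-1.645)·0.416 = 6.455.

μ ≈ 6.455, σ ≈ 0.416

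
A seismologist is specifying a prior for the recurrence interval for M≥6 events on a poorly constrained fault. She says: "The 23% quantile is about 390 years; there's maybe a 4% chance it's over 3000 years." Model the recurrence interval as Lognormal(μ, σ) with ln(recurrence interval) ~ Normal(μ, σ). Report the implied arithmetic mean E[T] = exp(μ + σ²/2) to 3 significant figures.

If T ~ Lognormal(μ,σ) then ln T ~ Normal(μ,σ), so the p-quantile of ln T is μ + z_p·σ.
ln(390) = 5.966 and ln(3000) = 8.006; z_{0.23} = -0.7388, z_{0.96} = 1.751.
σ = (8.006 − 5.966)/(1.751 − (-0.7388)) = 0.820.
μ = 5.966 − (-0.7388)·0.820 = 6.572.
E[T] = exp(μ + σ²/2) = exp(6.572 + 0.3358) = 1000 years.

E[T] ≈ 1000 years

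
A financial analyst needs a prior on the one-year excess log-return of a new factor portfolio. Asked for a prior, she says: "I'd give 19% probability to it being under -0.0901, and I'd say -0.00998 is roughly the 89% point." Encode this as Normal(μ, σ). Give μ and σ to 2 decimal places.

The p-quantile of Normal(μ,σ) is μ + z_p·σ, with z_{0.19} = -0.8779 and z_{0.89} = 1.227.
Eliminate σ: μ = (z₂·x₁ − z₁·x₂)/(z₂ − z₁) = (1.227·-0.0901 − (-0.8779)·-0.00998)/2.104 = -0.06.
Then σ = (x₂ − x₁)/(z₂ − z₁) = (-0.00998 − -0.0901)/2.104 = 0.04.

μ = -0.06, σ = 0.04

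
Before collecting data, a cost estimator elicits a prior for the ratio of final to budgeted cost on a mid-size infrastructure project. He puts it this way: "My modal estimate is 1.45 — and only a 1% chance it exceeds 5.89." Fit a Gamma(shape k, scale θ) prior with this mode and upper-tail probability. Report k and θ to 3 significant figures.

k ≈ 3.12, θ ≈ 0.684

Gamma(k,θ) with k>1 has mode (k−1)θ, so θ = 1.45/(k−1).
Need P(X < 5.89) = 0.99 with θ tied to k this way. Start at k = 2, θ = 1.45: P(X<5.89) ≈ 0.913.
Too low — raise k to concentrate. Iterating converges to k ≈ 3.12.
Then θ = 1.45/(3.12−1) ≈ 0.684.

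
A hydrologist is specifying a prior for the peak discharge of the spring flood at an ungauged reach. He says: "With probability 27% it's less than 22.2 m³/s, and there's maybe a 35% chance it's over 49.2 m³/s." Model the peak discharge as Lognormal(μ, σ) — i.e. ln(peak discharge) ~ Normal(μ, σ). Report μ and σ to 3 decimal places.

If T ~ Lognormal(μ,σ) then ln T ~ Normal(μ,σ), so the p-quantile of ln T is μ + z_p·σ.
ln(22.2) = 3.1 and ln(49.2) = 3.896; z_{0.27} = -0.6128, z_{0.65} = 0.3853.
σ = (3.896 − 3.1)/(0.3853 − (-0.6128)) = 0.797.
μ = 3.1 − (-0.6128)·0.797 = 3.589.

μ ≈ 3.589, σ ≈ 0.797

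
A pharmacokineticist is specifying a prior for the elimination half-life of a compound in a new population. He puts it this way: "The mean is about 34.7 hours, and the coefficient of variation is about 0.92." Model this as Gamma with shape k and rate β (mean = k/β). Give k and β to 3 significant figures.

For Gamma(k, rate β): mean = k/β, variance = k/β², so CV = 1/√k.
CV = 0.92, hence k = 1/CV² = 1.18.
Then β = k/mean = 1.18/34.7 = 0.034.

k ≈ 1.18, β ≈ 0.034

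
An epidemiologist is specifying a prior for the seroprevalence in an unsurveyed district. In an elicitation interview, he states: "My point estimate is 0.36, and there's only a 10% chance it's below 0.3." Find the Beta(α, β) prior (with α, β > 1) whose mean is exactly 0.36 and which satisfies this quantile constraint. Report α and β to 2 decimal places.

With mean 0.36 fixed, write α = 0.36s, β = 0.64s where s = α+β.
Need P(θ < 0.3) = 0.1 under Beta(0.36s, 0.64s). Normal approximation: (q−m)/√(m(1−m)/s) ≈ z_{0.1} = -1.28, so s ≈ 0.36·0.64·(-1.28)²/(0.3−0.36)² = 105.1.
At s = 105.1: P(θ<0.3) ≈ 0.097. Adjusting to match 0.1 gives s ≈ 102.64.
So α = 0.36·102.64 ≈ 36.95, β = 0.64·102.64 ≈ 65.69.

α ≈ 36.95, β ≈ 65.69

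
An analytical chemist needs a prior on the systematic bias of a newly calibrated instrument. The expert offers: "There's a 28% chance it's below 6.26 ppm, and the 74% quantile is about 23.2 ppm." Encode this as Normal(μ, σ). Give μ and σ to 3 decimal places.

The p-quantile of Normal(μ,σ) is μ + z_p·σ, with z_{0.28} = -0.5828 and z_{0.74} = 0.6433.
Eliminate σ: μ = (z₂·x₁ − z₁·x₂)/(z₂ − z₁) = (0.6433·6.26 − (-0.5828)·23.2)/1.226 = 14.312.
Then σ = (x₂ − x₁)/(z₂ − z₁) = (23.2 − 6.26)/1.226 = 13.815.

μ = 14.312, σ = 13.815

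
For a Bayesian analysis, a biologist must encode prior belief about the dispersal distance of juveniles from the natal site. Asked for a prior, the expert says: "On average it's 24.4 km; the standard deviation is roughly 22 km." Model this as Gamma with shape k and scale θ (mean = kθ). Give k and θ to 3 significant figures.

k ≈ 1.23, θ ≈ 19.8

For Gamma(k, scale θ): mean = kθ, variance = kθ², so CV = 1/√k.
CV = SD/mean = 22/24.4 = 0.9016, hence k = 1/CV² = 1.23.
Then θ = mean/k = 24.4/1.23 = 19.8.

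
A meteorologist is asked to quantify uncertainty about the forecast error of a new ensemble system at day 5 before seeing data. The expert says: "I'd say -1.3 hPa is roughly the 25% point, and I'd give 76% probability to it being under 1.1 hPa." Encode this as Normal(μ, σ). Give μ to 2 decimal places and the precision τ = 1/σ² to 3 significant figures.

The p-quantile of Normal(μ,σ) is μ + z_p·σ, with z_{0.25} = -0.6745 and z_{0.76} = 0.7063.
Eliminate σ: μ = (z₂·x₁ − z₁·x₂)/(z₂ − z₁) = (0.7063·-1.3 − (-0.6745)·1.1)/1.381 = -0.13.
Then σ = (x₂ − x₁)/(z₂ − z₁) = (1.1 − -1.3)/1.381 = 1.74.
Precision τ = 1/σ² = 1/1.738² = 0.331.

μ = -0.13, τ = 0.331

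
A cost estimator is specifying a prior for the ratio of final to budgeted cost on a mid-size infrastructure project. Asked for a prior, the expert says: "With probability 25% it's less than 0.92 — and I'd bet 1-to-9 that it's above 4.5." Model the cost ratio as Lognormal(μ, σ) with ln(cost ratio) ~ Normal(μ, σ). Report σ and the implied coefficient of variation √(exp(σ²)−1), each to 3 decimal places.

σ ≈ 0.812, CV ≈ 0.965

If T ~ Lognormal(μ,σ) then ln T ~ Normal(μ,σ), so the p-quantile of ln T is μ + z_p·σ.
ln(0.92) = -0.08338 and ln(4.5) = 1.504; z_{0.25} = -0.6745, z_{0.9} = 1.282.
σ = (1.504 − -0.08338)/(1.282 − (-0.6745)) = 0.812.
μ = -0.08338 − (-0.6745)·0.812 = 0.464.
CV = √(exp(σ²)−1) = √(exp(0.6586)−1) = 0.965.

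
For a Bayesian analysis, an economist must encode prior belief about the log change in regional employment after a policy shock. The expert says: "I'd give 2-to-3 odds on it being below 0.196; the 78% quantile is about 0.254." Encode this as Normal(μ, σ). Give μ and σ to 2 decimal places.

For Normal(μ,σ), the p-quantile is μ + z_p·σ. Here z_{0.4} = -0.2533, z_{0.78} = 0.7722.
So 0.196 = μ − 0.2533σ and 0.254 = μ + 0.7722σ.
Subtracting: σ = (0.254 − 0.196)/(0.7722 − (-0.2533)) = 0.06.
Then μ = 0.196 − (-0.2533)·0.06 = 0.21.

μ = 0.21, σ = 0.06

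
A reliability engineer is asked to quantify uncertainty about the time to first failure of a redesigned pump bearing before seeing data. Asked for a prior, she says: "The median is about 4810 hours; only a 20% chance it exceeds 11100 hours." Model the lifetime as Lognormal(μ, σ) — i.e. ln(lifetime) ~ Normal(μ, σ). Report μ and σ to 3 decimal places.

If T ~ Lognormal(μ,σ) then ln T ~ Normal(μ,σ), so the p-quantile of ln T is μ + z_p·σ.
ln(4810) = 8.478 and ln(11100) = 9.315; z_{0.5} = 0, z_{0.8} = 0.8416.
σ = (9.315 − 8.478)/(0.8416 − (0)) = 0.994.
μ = 8.478 − (0)·0.994 = 8.478.

μ ≈ 8.478, σ ≈ 0.994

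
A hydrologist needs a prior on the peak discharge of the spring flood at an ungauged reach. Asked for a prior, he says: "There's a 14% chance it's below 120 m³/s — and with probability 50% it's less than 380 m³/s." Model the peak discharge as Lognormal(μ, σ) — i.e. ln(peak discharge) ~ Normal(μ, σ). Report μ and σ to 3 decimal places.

If T ~ Lognormal(μ,σ) then ln T ~ Normal(μ,σ), so the p-quantile of ln T is μ + z_p·σ.
ln(120) = 4.787 and ln(380) = 5.94; z_{0.14} = -1.08, z_{0.5} = 0.
σ = (5.94 − 4.787)/(0 − (-1.08)) = 1.067.
μ = 4.787 − (-1.08)·1.067 = 5.940.

μ ≈ 5.940, σ ≈ 1.067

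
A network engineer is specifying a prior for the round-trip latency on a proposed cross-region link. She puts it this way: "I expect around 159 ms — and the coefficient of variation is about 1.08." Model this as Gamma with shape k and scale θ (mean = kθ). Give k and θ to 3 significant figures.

k ≈ 0.857, θ ≈ 185

For Gamma(k, scale θ): mean = kθ, variance = kθ², so CV = 1/√k.
CV = 1.08, hence k = 1/CV² = 0.857.
Then θ = mean/k = 159/0.857 = 185.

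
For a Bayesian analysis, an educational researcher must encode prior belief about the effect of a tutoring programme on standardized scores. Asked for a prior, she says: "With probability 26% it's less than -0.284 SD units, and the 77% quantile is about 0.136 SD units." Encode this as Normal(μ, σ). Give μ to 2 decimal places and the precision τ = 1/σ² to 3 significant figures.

For Normal(μ,σ), the p-quantile is μ + z_p·σ. Here z_{0.26} = -0.6433, z_{0.77} = 0.7388.
So -0.284 = μ − 0.6433σ and 0.136 = μ + 0.7388σ.
Subtracting: σ = (0.136 − -0.284)/(0.7388 − (-0.6433)) = 0.30.
Then μ = -0.284 − (-0.6433)·0.30 = -0.09.
Precision τ = 1/σ² = 1/0.3039² = 10.8.

μ = -0.09, τ = 10.8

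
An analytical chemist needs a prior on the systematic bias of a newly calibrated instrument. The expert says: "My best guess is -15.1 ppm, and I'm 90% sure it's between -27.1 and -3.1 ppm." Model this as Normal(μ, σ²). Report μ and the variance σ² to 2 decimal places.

μ = -15.10, σ² = 53.22

A symmetric 90% interval runs μ ± z·σ with z = 1.645.
Half-width = 12, so σ = 12/1.645 = 7.295 and σ² = 53.22.
μ is the stated best guess, -15.10.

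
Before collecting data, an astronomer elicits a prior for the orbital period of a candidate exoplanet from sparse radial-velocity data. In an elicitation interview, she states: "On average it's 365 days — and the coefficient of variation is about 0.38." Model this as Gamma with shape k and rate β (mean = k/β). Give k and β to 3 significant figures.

k ≈ 6.93, β ≈ 0.019

For Gamma(k, rate β): mean = k/β, variance = k/β², so CV = 1/√k.
CV = 0.38, hence k = 1/CV² = 6.93.
Then β = k/mean = 6.93/365 = 0.019.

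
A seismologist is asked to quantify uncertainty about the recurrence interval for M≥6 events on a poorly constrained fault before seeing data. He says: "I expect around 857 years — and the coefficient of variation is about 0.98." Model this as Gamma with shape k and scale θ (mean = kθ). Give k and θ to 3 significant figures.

k ≈ 1.04, θ ≈ 823

For Gamma(k, scale θ): mean = kθ, variance = kθ², so CV = 1/√k.
CV = 0.98, hence k = 1/CV² = 1.04.
Then θ = mean/k = 857/1.04 = 823.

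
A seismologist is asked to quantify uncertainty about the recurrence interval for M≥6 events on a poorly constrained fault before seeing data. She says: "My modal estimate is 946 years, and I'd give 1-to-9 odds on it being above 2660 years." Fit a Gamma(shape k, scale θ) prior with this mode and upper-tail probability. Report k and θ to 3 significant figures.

k ≈ 2.79, θ ≈ 529

Gamma(k,θ) with k>1 has mode (k−1)θ, so θ = 946/(k−1).
Need P(X < 2660) = 0.9 with θ tied to k this way. Start at k = 2, θ = 946: P(X<2660) ≈ 0.771.
Too low — raise k to concentrate. Iterating converges to k ≈ 2.79.
Then θ = 946/(2.79−1) ≈ 529.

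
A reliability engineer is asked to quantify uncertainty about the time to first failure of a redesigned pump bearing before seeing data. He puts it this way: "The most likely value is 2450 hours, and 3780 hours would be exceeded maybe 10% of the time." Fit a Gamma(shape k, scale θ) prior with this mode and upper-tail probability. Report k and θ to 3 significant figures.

k ≈ 10.9, θ ≈ 247

Gamma(k,θ) with k>1 has mode (k−1)θ, so θ = 2450/(k−1).
Need P(X < 3780) = 0.9 with θ tied to k this way. Start at k = 2, θ = 2450: P(X<3780) ≈ 0.456.
Too low — raise k to concentrate. Iterating converges to k ≈ 10.9.
Then θ = 2450/(10.9−1) ≈ 247.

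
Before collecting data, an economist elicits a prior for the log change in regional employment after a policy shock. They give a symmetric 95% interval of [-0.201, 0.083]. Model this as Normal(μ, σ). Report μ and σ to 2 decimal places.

A symmetric 95% interval runs μ ± z·σ with z = 1.96.
Half-width = 0.142, so σ = 0.142/1.96 = 0.07.
μ is the interval midpoint, -0.06.

μ = -0.06, σ = 0.07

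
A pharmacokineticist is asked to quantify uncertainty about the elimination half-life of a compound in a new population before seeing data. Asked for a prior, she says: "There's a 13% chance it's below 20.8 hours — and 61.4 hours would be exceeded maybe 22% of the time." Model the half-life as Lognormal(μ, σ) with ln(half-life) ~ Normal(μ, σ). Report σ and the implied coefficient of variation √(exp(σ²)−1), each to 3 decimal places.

If T ~ Lognormal(μ,σ) then ln T ~ Normal(μ,σ), so the p-quantile of ln T is μ + z_p·σ.
ln(20.8) = 3.035 and ln(61.4) = 4.117; z_{0.13} = -1.126, z_{0.78} = 0.7722.
σ = (4.117 − 3.035)/(0.7722 − (-1.126)) = 0.570.
μ = 3.035 − (-1.126)·0.570 = 3.677.
CV = √(exp(σ²)−1) = √(exp(0.3251)−1) = 0.620.

σ ≈ 0.570, CV ≈ 0.620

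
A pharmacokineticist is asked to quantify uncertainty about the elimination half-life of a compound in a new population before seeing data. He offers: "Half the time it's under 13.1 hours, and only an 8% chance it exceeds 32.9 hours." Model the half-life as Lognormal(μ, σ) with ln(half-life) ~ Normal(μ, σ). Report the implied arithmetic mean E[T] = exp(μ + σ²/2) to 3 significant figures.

E[T] ≈ 16.2 hours

If T ~ Lognormal(μ,σ) then ln T ~ Normal(μ,σ), so the p-quantile of ln T is μ + z_p·σ.
ln(13.1) = 2.573 and ln(32.9) = 3.493; z_{0.5} = 0, z_{0.92} = 1.405.
σ = (3.493 − 2.573)/(1.405 − (0)) = 0.655.
μ = 2.573 − (0)·0.655 = 2.573.
E[T] = exp(μ + σ²/2) = exp(2.573 + 0.2148) = 16.2 hours.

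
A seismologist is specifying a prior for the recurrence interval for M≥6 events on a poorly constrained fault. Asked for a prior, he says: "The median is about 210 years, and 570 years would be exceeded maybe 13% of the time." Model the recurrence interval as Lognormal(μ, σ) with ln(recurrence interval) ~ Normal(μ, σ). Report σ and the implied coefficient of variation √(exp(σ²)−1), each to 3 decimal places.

If T ~ Lognormal(μ,σ) then ln T ~ Normal(μ,σ), so the p-quantile of ln T is μ + z_p·σ.
ln(210) = 5.347 and ln(570) = 6.346; z_{0.5} = 0, z_{0.87} = 1.126.
σ = (6.346 − 5.347)/(1.126 − (0)) = 0.886.
μ = 5.347 − (0)·0.886 = 5.347.
CV = √(exp(σ²)−1) = √(exp(0.7859)−1) = 1.093.

σ ≈ 0.886, CV ≈ 1.093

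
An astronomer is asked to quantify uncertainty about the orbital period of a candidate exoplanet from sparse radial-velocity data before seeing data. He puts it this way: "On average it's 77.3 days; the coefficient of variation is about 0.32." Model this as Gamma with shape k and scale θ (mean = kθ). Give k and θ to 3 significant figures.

k ≈ 9.77, θ ≈ 7.92

For Gamma(k, scale θ): mean = kθ, variance = kθ², so CV = 1/√k.
CV = 0.32, hence k = 1/CV² = 9.77.
Then θ = mean/k = 77.3/9.77 = 7.92.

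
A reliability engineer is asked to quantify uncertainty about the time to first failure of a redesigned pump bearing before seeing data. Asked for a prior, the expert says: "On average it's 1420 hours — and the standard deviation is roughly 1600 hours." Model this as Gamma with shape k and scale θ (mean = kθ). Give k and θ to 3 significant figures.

For Gamma(k, scale θ): mean = kθ, variance = kθ², so CV = 1/√k.
CV = SD/mean = 1600/1420 = 1.127, hence k = 1/CV² = 0.788.
Then θ = mean/k = 1420/0.788 = 1800.

k ≈ 0.788, θ ≈ 1800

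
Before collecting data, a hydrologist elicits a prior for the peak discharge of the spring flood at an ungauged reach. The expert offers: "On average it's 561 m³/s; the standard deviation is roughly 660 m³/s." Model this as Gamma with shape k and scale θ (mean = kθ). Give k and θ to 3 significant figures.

k ≈ 0.722, θ ≈ 776

For Gamma(k, scale θ): mean = kθ, variance = kθ², so CV = 1/√k.
CV = SD/mean = 660/561 = 1.176, hence k = 1/CV² = 0.722.
Then θ = mean/k = 561/0.722 = 776.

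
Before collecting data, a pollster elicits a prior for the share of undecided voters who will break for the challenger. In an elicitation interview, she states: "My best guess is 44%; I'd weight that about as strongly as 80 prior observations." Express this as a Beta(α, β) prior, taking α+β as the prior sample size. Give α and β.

α = 35.2, β = 44.8

Under the effective-sample-size interpretation, Beta(α, β) has prior mean α/(α+β) and prior sample size α+β.
So α+β = 80 and α/(α+β) = 0.44, giving α = 0.44·80 = 35.2 and β = 80 − 35.2 = 44.8.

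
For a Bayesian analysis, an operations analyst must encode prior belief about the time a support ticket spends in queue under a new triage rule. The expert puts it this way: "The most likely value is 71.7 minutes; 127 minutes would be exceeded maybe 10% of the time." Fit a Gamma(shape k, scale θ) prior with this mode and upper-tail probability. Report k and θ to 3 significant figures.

k ≈ 6.82, θ ≈ 12.3

Gamma(k,θ) with k>1 has mode (k−1)θ, so θ = 71.7/(k−1).
Need P(X < 127) = 0.9 with θ tied to k this way. Start at k = 2, θ = 71.7: P(X<127) ≈ 0.529.
Too low — raise k to concentrate. Iterating converges to k ≈ 6.82.
Then θ = 71.7/(6.82−1) ≈ 12.3.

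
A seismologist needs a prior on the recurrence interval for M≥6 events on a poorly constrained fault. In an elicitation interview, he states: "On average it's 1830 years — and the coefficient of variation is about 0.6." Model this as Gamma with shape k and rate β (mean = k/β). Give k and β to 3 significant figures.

k ≈ 2.78, β ≈ 0.00152

For Gamma(k, rate β): mean = k/β, variance = k/β², so CV = 1/√k.
CV = 0.6, hence k = 1/CV² = 2.78.
Then β = k/mean = 2.78/1830 = 0.00152.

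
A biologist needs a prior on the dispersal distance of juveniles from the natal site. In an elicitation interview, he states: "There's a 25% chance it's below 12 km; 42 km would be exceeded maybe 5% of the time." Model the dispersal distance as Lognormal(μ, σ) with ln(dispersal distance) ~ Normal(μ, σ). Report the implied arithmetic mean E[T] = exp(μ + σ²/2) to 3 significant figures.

If T ~ Lognormal(μ,σ) then ln T ~ Normal(μ,σ), so the p-quantile of ln T is μ + z_p·σ.
ln(12) = 2.485 and ln(42) = 3.738; z_{0.25} = -0.6745, z_{0.95} = 1.645.
σ = (3.738 − 2.485)/(1.645 − (-0.6745)) = 0.540.
μ = 2.485 − (-0.6745)·0.540 = 2.849.
E[T] = exp(μ + σ²/2) = exp(2.849 + 0.1459) = 20 km.

E[T] ≈ 20 km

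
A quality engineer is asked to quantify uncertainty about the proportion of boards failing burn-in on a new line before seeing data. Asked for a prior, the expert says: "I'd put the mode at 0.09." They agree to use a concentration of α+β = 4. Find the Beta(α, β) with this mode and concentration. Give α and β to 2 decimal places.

For α,β > 1 the Beta mode is (α−1)/(α+β−2). With α+β = 4, the mode is (α−1)/2.
Set (α−1)/2 = 0.09 → α = 1 + 0.09·2 = 1.18.
β = 4 − α = 2.82.

α = 1.18, β = 2.82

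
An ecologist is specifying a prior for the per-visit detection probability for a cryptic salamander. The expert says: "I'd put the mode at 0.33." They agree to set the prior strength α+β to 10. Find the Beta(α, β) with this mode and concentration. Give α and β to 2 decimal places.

α = 3.64, β = 6.36

For α,β > 1 the Beta mode is (α−1)/(α+β−2). With α+β = 10, the mode is (α−1)/8.
Set (α−1)/8 = 0.33 → α = 1 + 0.33·8 = 3.64.
β = 10 − α = 6.36.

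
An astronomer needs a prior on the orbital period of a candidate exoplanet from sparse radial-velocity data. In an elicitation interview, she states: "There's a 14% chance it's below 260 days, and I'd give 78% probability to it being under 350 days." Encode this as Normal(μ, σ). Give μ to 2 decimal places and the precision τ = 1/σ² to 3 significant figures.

The p-quantile of Normal(μ,σ) is μ + z_p·σ, with z_{0.14} = -1.08 and z_{0.78} = 0.7722.
Eliminate σ: μ = (z₂·x₁ − z₁·x₂)/(z₂ − z₁) = (0.7722·260 − (-1.08)·350)/1.853 = 312.48.
Then σ = (x₂ − x₁)/(z₂ − z₁) = (350 − 260)/1.853 = 48.58.
Precision τ = 1/σ² = 1/48.58² = 0.000424.

μ = 312.48, τ = 0.000424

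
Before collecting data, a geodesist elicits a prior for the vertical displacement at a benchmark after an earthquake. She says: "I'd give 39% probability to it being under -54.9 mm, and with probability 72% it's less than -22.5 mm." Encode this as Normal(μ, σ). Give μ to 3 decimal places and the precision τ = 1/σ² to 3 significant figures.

μ = -44.403, τ = 0.000708

The p-quantile of Normal(μ,σ) is μ + z_p·σ, with z_{0.39} = -0.2793 and z_{0.72} = 0.5828.
Eliminate σ: μ = (z₂·x₁ − z₁·x₂)/(z₂ − z₁) = (0.5828·-54.9 − (-0.2793)·-22.5)/0.8622 = -44.403.
Then σ = (x₂ − x₁)/(z₂ − z₁) = (-22.5 − -54.9)/0.8622 = 37.580.
Precision τ = 1/σ² = 1/37.58² = 0.000708.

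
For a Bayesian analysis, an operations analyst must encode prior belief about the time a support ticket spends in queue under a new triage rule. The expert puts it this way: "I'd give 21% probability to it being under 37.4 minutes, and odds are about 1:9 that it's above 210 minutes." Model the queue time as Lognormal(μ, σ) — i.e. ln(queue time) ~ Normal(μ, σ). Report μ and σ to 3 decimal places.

μ ≈ 4.288, σ ≈ 0.826

If T ~ Lognormal(μ,σ) then ln T ~ Normal(μ,σ), so the p-quantile of ln T is μ + z_p·σ.
ln(37.4) = 3.622 and ln(210) = 5.347; z_{0.21} = -0.8064, z_{0.9} = 1.282.
σ = (5.347 − 3.622)/(1.282 − (-0.8064)) = 0.826.
μ = 3.622 − (-0.8064)·0.826 = 4.288.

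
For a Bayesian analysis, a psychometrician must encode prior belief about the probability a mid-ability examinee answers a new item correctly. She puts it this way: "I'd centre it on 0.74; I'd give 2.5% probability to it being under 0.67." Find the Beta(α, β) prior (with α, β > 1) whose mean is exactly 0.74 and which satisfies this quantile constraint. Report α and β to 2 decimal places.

With mean 0.74 fixed, write α = 0.74s, β = 0.26s where s = α+β.
Need P(θ < 0.67) = 0.025 under Beta(0.74s, 0.26s). Normal approximation: (q−m)/√(m(1−m)/s) ≈ z_{0.025} = -1.96, so s ≈ 0.74·0.26·(-1.96)²/(0.67−0.74)² = 150.8.
At s = 150.8: P(θ<0.67) ≈ 0.029. Adjusting to match 0.025 gives s ≈ 162.05.
So α = 0.74·162.05 ≈ 119.92, β = 0.26·162.05 ≈ 42.13.

α ≈ 119.92, β ≈ 42.13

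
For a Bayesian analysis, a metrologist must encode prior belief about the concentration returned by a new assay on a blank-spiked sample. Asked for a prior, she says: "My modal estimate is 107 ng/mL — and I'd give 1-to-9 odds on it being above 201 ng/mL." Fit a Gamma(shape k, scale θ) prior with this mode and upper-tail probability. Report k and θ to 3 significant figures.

k ≈ 5.81, θ ≈ 22.3

Gamma(k,θ) with k>1 has mode (k−1)θ, so θ = 107/(k−1).
Need P(X < 201) = 0.9 with θ tied to k this way. Start at k = 2, θ = 107: P(X<201) ≈ 0.560.
Too low — raise k to concentrate. Iterating converges to k ≈ 5.81.
Then θ = 107/(5.81−1) ≈ 22.3.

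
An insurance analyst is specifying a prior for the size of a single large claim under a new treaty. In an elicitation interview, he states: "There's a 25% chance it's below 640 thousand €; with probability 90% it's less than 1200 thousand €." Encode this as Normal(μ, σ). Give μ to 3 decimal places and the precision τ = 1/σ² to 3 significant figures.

For Normal(μ,σ), the p-quantile is μ + z_p·σ. Here z_{0.25} = -0.6745, z_{0.9} = 1.282.
So 640 = μ − 0.6745σ and 1200 = μ + 1.282σ.
Subtracting: σ = (1200 − 640)/(1.282 − (-0.6745)) = 286.293.
Then μ = 640 − (-0.6745)·286.293 = 833.101.
Precision τ = 1/σ² = 1/286.3² = 1.22e-05.

μ = 833.101, τ = 1.22e-05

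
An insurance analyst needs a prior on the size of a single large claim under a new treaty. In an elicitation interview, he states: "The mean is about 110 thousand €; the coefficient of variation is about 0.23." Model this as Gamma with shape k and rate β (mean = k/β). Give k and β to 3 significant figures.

For Gamma(k, rate β): mean = k/β, variance = k/β², so CV = 1/√k.
CV = 0.23, hence k = 1/CV² = 18.9.
Then β = k/mean = 18.9/110 = 0.172.

k ≈ 18.9, β ≈ 0.172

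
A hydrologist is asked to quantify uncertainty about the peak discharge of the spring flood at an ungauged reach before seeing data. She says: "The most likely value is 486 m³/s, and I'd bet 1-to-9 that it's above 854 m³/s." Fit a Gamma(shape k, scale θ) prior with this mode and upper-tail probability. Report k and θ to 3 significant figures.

Gamma(k,θ) with k>1 has mode (k−1)θ, so θ = 486/(k−1).
Need P(X < 854) = 0.9 with θ tied to k this way. Start at k = 2, θ = 486: P(X<854) ≈ 0.524.
Too low — raise k to concentrate. Iterating converges to k ≈ 6.98.
Then θ = 486/(6.98−1) ≈ 81.3.

k ≈ 6.98, θ ≈ 81.3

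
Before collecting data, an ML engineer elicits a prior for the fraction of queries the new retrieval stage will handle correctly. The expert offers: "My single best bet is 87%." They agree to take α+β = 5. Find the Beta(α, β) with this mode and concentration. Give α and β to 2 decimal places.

α = 3.61, β = 1.39

For α,β > 1 the Beta mode is (α−1)/(α+β−2). With α+β = 5, the mode is (α−1)/3.
Set (α−1)/3 = 0.87 → α = 1 + 0.87·3 = 3.61.
β = 5 − α = 1.39.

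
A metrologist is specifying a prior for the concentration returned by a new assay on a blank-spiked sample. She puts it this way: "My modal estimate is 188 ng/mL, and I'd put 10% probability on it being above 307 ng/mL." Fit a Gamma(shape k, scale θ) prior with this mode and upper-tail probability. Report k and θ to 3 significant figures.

Gamma(k,θ) with k>1 has mode (k−1)θ, so θ = 188/(k−1).
Need P(X < 307) = 0.9 with θ tied to k this way. Start at k = 2, θ = 188: P(X<307) ≈ 0.486.
Too low — raise k to concentrate. Iterating converges to k ≈ 8.83.
Then θ = 188/(8.83−1) ≈ 24.

k ≈ 8.83, θ ≈ 24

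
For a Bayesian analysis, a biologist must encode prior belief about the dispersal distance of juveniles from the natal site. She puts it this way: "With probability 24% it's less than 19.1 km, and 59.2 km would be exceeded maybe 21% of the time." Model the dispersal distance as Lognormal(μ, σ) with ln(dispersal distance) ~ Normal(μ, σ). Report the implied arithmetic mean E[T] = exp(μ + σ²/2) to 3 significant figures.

If T ~ Lognormal(μ,σ) then ln T ~ Normal(μ,σ), so the p-quantile of ln T is μ + z_p·σ.
ln(19.1) = 2.95 and ln(59.2) = 4.081; z_{0.24} = -0.7063, z_{0.79} = 0.8064.
σ = (4.081 − 2.95)/(0.8064 − (-0.7063)) = 0.748.
μ = 2.95 − (-0.7063)·0.748 = 3.478.
E[T] = exp(μ + σ²/2) = exp(3.478 + 0.2796) = 42.8 km.

E[T] ≈ 42.8 km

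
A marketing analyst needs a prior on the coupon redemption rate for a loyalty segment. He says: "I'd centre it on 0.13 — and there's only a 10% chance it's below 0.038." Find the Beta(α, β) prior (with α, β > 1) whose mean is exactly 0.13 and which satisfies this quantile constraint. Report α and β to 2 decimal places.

With mean 0.13 fixed, write α = 0.13s, β = 0.87s where s = α+β.
Need P(θ < 0.038) = 0.1 under Beta(0.13s, 0.87s). Normal approximation: (q−m)/√(m(1−m)/s) ≈ z_{0.1} = -1.28, so s ≈ 0.13·0.87·(-1.28)²/(0.038−0.13)² = 21.9.
At s = 21.9: P(θ<0.038) ≈ 0.055. Adjusting to match 0.1 gives s ≈ 15.57.
So α = 0.13·15.57 ≈ 2.02, β = 0.87·15.57 ≈ 13.54.

α ≈ 2.02, β ≈ 13.54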